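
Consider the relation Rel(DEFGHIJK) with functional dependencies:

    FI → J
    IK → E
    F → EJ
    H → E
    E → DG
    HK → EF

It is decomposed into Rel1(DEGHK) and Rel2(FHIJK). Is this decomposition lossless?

Common attributes: Rel1 ∩ Rel2 = {HK}.
Closure of {HK}: H → E applies, adding E; E → DG applies, adding DG; HK → EF applies, adding F; F → EJ applies, adding J. So (HK)⁺ = {DEFGHJK}.
This closure contains every attribute of Rel1, so Rel1 ∩ Rel2 → Rel1. The join is lossless.

Yes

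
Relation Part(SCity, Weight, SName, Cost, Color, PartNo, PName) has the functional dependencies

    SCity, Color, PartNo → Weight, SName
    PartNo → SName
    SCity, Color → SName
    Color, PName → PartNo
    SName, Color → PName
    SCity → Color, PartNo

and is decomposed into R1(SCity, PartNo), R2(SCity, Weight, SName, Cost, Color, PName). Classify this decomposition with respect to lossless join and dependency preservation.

Lossless test: (SCity)⁺ = {SCity, Weight, SName, Color, PartNo, PName}, which contains all of one fragment — lossless.
Dependency preservation: the restricted closure of {PartNo} across the fragments never reaches {SName}, so PartNo → SName cannot be enforced without a join — not preserved.

lossless but not dependency-preserving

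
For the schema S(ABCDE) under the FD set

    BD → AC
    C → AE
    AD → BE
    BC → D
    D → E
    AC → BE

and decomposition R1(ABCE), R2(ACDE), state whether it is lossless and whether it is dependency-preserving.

Lossless test: (ACE)⁺ = {ABCDE}, which contains all of one fragment — lossless.
Dependency preservation: the restricted closure of {BD} across the fragments never reaches {AC}, so BD → AC cannot be enforced without a join — not preserved.

lossless but not dependency-preserving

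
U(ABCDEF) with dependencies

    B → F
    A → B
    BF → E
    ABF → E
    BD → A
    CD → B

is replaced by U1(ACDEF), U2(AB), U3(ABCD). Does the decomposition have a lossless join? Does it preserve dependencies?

lossless but not dependency-preserving

Lossless test (chase): Rows 2 and 3 agree on B; apply B→F and equate their F entries. Rows 1 and 2 agree on A; apply A→B and equate their B entries. Rows 2 and 3 agree on BF; apply BF→E and equate their E entries. Rows 1 and 2 agree on B; apply B→F and equate their F entries. Rows 1 and 2 agree on BF; apply BF→E and equate their E entries. Row 1 is now all distinguished symbols — the join is lossless.
Dependency preservation: the restricted closure of {B} across the fragments never reaches {F}, so B → F cannot be enforced without a join — not preserved.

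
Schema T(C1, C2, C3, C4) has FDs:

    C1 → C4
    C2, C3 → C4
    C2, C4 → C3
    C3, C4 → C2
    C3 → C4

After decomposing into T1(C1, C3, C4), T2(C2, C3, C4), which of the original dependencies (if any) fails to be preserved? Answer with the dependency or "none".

C1 → C4 lies within T1.
C2, C3 → C4 lies within T2.
C2, C4 → C3 lies within T2.
C3, C4 → C2 lies within T2.
C3 → C4 lies within T1.
Every dependency is enforceable on the fragments, so the decomposition is dependency-preserving.

none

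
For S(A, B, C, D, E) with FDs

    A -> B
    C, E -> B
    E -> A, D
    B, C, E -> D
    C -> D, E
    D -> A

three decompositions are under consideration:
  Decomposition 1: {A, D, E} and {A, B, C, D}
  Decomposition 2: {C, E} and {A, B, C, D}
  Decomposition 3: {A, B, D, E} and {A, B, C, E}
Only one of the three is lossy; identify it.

Decomposition 1: common = {A, D}, closure = {A, B, D} → lossy.
Decomposition 2: common = {C}, closure = {A, B, C, D, E} → lossless.
Decomposition 3: common = {A, B, E}, closure = {A, B, D, E} → lossless.

Decomposition 1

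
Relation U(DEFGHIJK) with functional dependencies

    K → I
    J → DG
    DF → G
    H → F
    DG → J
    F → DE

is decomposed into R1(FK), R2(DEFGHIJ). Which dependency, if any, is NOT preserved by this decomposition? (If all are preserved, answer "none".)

K → I

Check K → I: no single fragment contains all of {IK}, and the restricted closure of {K} across the fragments never reaches {I}.
J → DG is preserved.
DF → G is preserved.
H → F is preserved.
DG → J is preserved.
F → DE is preserved.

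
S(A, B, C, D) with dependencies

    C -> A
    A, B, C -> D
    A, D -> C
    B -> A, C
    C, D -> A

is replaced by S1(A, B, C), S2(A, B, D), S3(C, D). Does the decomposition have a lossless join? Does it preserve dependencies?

lossless but not dependency-preserving

Lossless test (chase): Rows 1 and 3 agree on C; apply C→A and equate their A entries. Rows 2 and 3 agree on A, D; apply A, D→C and equate their C entries. Rows 1 and 2 agree on A, B, C; apply A, B, C→D and equate their D entries. Row 1 is now all distinguished symbols — the join is lossless.
Dependency preservation: the restricted closure of {A, D} across the fragments never reaches {C}, so A, D → C cannot be enforced without a join — not preserved.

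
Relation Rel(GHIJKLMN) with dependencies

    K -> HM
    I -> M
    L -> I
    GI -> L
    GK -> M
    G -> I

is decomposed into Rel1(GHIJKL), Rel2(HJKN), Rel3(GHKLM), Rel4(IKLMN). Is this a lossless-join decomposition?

No

Chase test. Columns are GHIJKLMN; row i has aⱼ where attribute j ∈ Reli, else bᵢⱼ.
Initial tableau (one row per fragment):
  row 1: a1 a2 a3 a4 a5 a6 b17 b18
  row 2: b21 a2 b23 a4 a5 b26 b27 a8
  row 3: a1 a2 b33 b34 a5 a6 a7 b38
  row 4: b41 b42 a3 b44 a5 a6 a7 a8
Rows 1 and 2 agree on K; apply K→HM and equate their HM entries.
Rows 1 and 3 agree on K; apply K→HM and equate their HM entries.
Rows 1 and 4 agree on K; apply K→HM and equate their HM entries.
Rows 1 and 3 agree on L; apply L→I and equate their I entries.
No row becomes fully distinguished — the join is lossy.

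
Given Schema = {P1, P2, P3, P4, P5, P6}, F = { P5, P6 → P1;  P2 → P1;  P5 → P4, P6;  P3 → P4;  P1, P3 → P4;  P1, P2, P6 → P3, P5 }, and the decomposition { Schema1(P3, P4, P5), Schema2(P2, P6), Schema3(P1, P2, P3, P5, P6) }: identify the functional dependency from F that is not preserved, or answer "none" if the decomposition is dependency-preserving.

P5, P6 → P1 lies within Schema3.
P2 → P1 lies within Schema3.
P5 → P4, P6: restricted closure across fragments reaches P4, P6.
P3 → P4 lies within Schema1.
P1, P3 → P4: restricted closure across fragments reaches P4.
P1, P2, P6 → P3, P5 lies within Schema3.
Every dependency is enforceable on the fragments, so the decomposition is dependency-preserving.

none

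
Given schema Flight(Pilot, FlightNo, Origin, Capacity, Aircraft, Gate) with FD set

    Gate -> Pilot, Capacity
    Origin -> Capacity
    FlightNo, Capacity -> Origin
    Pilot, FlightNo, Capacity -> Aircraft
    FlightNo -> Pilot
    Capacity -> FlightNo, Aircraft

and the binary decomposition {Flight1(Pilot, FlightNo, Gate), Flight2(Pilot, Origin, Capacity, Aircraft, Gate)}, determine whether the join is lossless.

Common attributes: Flight1 ∩ Flight2 = {Pilot, Gate}.
Closure of {Pilot, Gate}: Gate → Pilot, Capacity applies, adding Capacity; Capacity → FlightNo, Aircraft applies, adding FlightNo, Aircraft; FlightNo, Capacity → Origin applies, adding Origin. So (Pilot, Gate)⁺ = {Pilot, FlightNo, Origin, Capacity, Aircraft, Gate}.
This closure contains every attribute of Flight1, so Flight1 ∩ Flight2 → Flight1. The join is lossless.

Yes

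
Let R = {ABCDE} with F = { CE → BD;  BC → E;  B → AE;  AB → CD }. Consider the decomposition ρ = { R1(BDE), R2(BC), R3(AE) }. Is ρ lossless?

No

Chase test. Columns are ABCDE; row i has aⱼ where attribute j ∈ Ri, else bᵢⱼ.
Initial tableau (one row per fragment):
  row 1: b11 a2 b13 a4 a5
  row 2: b21 a2 a3 b24 b25
  row 3: a1 b32 b33 b34 a5
Rows 1 and 2 agree on B; apply B→AE and equate their AE entries.
Rows 1 and 2 agree on AB; apply AB→CD and equate their CD entries.
No row becomes fully distinguished — the join is lossy.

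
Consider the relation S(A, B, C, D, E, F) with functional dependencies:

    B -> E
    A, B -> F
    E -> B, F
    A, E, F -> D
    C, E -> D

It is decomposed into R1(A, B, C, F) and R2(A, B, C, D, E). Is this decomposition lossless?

Yes

Common attributes: R1 ∩ R2 = {A, B, C}.
Closure of {A, B, C}: B → E applies, adding E; A, B → F applies, adding F; A, E, F → D applies, adding D. So (A, B, C)⁺ = {A, B, C, D, E, F}.
This closure contains every attribute of R1, so R1 ∩ R2 → R1. The join is lossless.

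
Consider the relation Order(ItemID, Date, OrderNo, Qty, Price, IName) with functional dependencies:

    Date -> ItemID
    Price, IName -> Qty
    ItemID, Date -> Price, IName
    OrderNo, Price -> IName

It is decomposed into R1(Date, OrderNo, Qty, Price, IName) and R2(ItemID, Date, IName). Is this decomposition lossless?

Yes

Common attributes: R1 ∩ R2 = {Date, IName}.
Closure of {Date, IName}: Date → ItemID applies, adding ItemID; ItemID, Date → Price, IName applies, adding Price; Price, IName → Qty applies, adding Qty. So (Date, IName)⁺ = {ItemID, Date, Qty, Price, IName}.
This closure contains every attribute of R2, so R1 ∩ R2 → R2. The join is lossless.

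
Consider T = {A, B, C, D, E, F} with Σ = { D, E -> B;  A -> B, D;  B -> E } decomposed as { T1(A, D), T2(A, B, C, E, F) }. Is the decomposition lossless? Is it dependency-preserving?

Lossless test: (A)⁺ = {A, B, D, E}, which contains all of one fragment — lossless.
Dependency preservation: the restricted closure of {D, E} across the fragments never reaches {B}, so D, E → B cannot be enforced without a join — not preserved.

lossless but not dependency-preserving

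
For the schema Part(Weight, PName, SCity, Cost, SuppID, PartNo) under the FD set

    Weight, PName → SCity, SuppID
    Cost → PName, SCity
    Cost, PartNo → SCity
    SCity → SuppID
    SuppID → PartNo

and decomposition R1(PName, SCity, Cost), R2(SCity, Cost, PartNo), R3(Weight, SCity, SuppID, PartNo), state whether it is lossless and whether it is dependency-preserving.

lossy and not dependency-preserving

Lossless test (chase): Rows 1 and 2 agree on Cost; apply Cost→PName, SCity and equate their PName, SCity entries. Rows 1 and 2 agree on SCity; apply SCity→SuppID and equate their SuppID entries. Rows 1 and 3 agree on SCity; apply SCity→SuppID and equate their SuppID entries. Rows 1 and 2 agree on SuppID; apply SuppID→PartNo and equate their PartNo entries. No row becomes fully distinguished — the join is lossy.
Dependency preservation: the restricted closure of {Weight, PName} across the fragments never reaches {SCity, SuppID}, so Weight, PName → SCity, SuppID cannot be enforced without a join — not preserved.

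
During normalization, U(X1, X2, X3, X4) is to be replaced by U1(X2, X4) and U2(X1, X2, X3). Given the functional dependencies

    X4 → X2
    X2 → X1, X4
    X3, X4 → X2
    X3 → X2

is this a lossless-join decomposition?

Yes

Common attributes: U1 ∩ U2 = {X2}.
Closure of {X2}: X2 → X1, X4 applies, adding X1, X4. So (X2)⁺ = {X1, X2, X4}.
This closure contains every attribute of U1, so U1 ∩ U2 → U1. The join is lossless.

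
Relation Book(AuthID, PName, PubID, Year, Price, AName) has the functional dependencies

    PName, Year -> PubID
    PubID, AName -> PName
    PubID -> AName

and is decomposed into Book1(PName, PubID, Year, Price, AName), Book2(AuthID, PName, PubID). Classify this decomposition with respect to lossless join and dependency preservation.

Lossless test: (PName, PubID)⁺ = {PName, PubID, AName}, which is a superkey of neither fragment — lossy.
Dependency preservation: every FD's attributes lie within a single fragment, so each can be enforced locally — preserved.

lossy but dependency-preserving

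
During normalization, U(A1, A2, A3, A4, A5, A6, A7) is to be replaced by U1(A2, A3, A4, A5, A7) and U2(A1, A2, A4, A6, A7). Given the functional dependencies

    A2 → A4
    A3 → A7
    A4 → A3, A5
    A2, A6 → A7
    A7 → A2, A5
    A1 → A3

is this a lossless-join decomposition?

Common attributes: U1 ∩ U2 = {A2, A4, A7}.
Closure of {A2, A4, A7}: A4 → A3, A5 applies, adding A3, A5. So (A2, A4, A7)⁺ = {A2, A3, A4, A5, A7}.
This closure contains every attribute of U1, so U1 ∩ U2 → U1. The join is lossless.

Yes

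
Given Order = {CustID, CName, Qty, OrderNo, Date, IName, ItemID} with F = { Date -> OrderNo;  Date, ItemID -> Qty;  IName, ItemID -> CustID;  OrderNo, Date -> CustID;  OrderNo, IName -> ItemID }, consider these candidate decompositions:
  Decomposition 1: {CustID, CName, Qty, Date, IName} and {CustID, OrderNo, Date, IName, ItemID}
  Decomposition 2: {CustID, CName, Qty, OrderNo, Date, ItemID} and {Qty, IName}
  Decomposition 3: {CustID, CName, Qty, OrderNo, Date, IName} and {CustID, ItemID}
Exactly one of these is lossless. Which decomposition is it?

Decomposition 1

Decomposition 1: common = {CustID, Date, IName}, closure = {CustID, Qty, OrderNo, Date, IName, ItemID} → lossless.
Decomposition 2: common = {Qty}, closure = {Qty} → lossy.
Decomposition 3: common = {CustID}, closure = {CustID} → lossy.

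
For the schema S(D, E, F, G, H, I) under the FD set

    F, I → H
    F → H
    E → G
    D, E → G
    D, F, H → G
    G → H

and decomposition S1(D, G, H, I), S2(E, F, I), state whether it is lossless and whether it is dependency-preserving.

Lossless test: (I)⁺ = {I}, which is a superkey of neither fragment — lossy.
Dependency preservation: the restricted closure of {F, I} across the fragments never reaches {H}, so F, I → H cannot be enforced without a join — not preserved.

lossy and not dependency-preserving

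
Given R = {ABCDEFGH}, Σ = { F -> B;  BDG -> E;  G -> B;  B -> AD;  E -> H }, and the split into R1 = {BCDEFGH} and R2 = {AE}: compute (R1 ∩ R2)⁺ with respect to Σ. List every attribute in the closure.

R1 ∩ R2 = {E}.
E → H applies, adding H
Closure: {EH}.

EH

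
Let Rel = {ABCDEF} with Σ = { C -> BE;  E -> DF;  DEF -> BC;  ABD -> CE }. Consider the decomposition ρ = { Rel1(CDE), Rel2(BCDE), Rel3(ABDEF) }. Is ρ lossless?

Yes

Chase test. Columns are ABCDEF; row i has aⱼ where attribute j ∈ Reli, else bᵢⱼ.
Initial tableau (one row per fragment):
  row 1: b11 b12 a3 a4 a5 b16
  row 2: b21 a2 a3 a4 a5 b26
  row 3: a1 a2 b33 a4 a5 a6
Rows 1 and 2 agree on C; apply C→BE and equate their BE entries.
Rows 1 and 2 agree on E; apply E→DF and equate their DF entries.
Rows 1 and 3 agree on E; apply E→DF and equate their DF entries.
Rows 1 and 3 agree on DEF; apply DEF→BC and equate their BC entries.
Row 3 is now all distinguished symbols — the join is lossless.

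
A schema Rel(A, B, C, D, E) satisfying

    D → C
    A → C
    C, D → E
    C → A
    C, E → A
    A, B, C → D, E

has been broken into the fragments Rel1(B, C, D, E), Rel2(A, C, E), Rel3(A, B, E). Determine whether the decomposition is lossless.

Yes

Chase test. Columns are A, B, C, D, E; row i has aⱼ where attribute j ∈ Reli, else bᵢⱼ.
Initial tableau (one row per fragment):
  row 1: b11 a2 a3 a4 a5
  row 2: a1 b22 a3 b24 a5
  row 3: a1 a2 b33 b34 a5
Rows 2 and 3 agree on A; apply A→C and equate their C entries.
Rows 1 and 2 agree on C; apply C→A and equate their A entries.
Rows 1 and 3 agree on A, B, C; apply A, B, C→D, E and equate their D, E entries.
Row 1 is now all distinguished symbols — the join is lossless.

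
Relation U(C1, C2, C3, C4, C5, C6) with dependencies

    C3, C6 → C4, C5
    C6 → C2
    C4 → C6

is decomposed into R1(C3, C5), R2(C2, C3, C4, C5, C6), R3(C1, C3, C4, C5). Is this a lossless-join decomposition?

Chase test. Columns are C1, C2, C3, C4, C5, C6; row i has aⱼ where attribute j ∈ Ri, else bᵢⱼ.
Initial tableau (one row per fragment):
  row 1: b11 b12 a3 b14 a5 b16
  row 2: b21 a2 a3 a4 a5 a6
  row 3: a1 b32 a3 a4 a5 b36
Rows 2 and 3 agree on C4; apply C4→C6 and equate their C6 entries.
Rows 2 and 3 agree on C6; apply C6→C2 and equate their C2 entries.
Row 3 is now all distinguished symbols — the join is lossless.

Yes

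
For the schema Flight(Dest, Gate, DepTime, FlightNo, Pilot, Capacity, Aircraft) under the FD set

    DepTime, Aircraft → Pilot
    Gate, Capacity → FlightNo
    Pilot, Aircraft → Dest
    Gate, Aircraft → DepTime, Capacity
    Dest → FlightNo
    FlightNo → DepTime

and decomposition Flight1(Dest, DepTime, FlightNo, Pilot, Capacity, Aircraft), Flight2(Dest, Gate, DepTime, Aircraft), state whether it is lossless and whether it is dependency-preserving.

lossy and not dependency-preserving

Lossless test: (Dest, DepTime, Aircraft)⁺ = {Dest, DepTime, FlightNo, Pilot, Aircraft}, which is a superkey of neither fragment — lossy.
Dependency preservation: the restricted closure of {Gate, Capacity} across the fragments never reaches {FlightNo}, so Gate, Capacity → FlightNo cannot be enforced without a join — not preserved.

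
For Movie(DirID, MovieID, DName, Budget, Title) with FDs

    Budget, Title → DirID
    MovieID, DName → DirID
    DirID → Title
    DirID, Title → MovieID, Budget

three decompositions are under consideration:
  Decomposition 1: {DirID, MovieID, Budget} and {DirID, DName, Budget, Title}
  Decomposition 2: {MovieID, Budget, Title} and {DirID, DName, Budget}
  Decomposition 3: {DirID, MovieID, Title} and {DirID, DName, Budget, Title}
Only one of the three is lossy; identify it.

Decomposition 2

Decomposition 1: common = {DirID, Budget}, closure = {DirID, MovieID, Budget, Title} → lossless.
Decomposition 2: common = {Budget}, closure = {Budget} → lossy.
Decomposition 3: common = {DirID, Title}, closure = {DirID, MovieID, Budget, Title} → lossless.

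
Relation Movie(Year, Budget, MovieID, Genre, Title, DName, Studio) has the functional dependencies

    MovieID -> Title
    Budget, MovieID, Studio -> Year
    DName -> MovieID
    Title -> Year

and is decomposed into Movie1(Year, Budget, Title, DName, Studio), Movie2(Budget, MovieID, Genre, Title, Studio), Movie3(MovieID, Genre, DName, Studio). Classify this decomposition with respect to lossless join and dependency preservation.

lossy but dependency-preserving

Lossless test (chase): Rows 2 and 3 agree on MovieID; apply MovieID→Title and equate their Title entries. Rows 1 and 3 agree on DName; apply DName→MovieID and equate their MovieID entries. Rows 1 and 2 agree on Title; apply Title→Year and equate their Year entries. Rows 1 and 3 agree on Title; apply Title→Year and equate their Year entries. No row becomes fully distinguished — the join is lossy.
Dependency preservation: Budget, MovieID, Studio → Year is not contained in any single fragment, but the restricted closure of its left-hand side across the fragments still reaches the right-hand side; the remaining FDs each lie inside some fragment. All dependencies are preserved.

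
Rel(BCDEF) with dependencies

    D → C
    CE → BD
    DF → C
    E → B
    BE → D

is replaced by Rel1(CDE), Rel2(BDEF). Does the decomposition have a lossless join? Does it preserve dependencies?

lossless and dependency-preserving

Lossless test: (DE)⁺ = {BCDE}, which contains all of one fragment — lossless.
Dependency preservation: CE → BD; DF → C are not contained in any single fragment, but the restricted closure of each left-hand side across the fragments still reaches the right-hand side; the remaining FDs each lie inside some fragment. All dependencies are preserved.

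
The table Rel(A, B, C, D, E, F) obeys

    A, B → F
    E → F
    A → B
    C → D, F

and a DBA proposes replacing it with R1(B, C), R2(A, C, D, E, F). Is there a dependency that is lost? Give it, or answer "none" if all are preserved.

Check A → B: no single fragment contains all of {A, B}, and the restricted closure of {A} across the fragments never reaches {B}.
A, B → F is preserved.
E → F is preserved.
C → D, F is preserved.

A → B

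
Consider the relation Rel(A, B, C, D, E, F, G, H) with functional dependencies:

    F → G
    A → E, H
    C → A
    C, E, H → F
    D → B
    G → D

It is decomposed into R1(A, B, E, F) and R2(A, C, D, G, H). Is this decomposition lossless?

Common attributes: R1 ∩ R2 = {A}.
Closure of {A}: A → E, H applies, adding E, H. So (A)⁺ = {A, E, H}.
The closure contains neither all of R1 = {A, B, E, F} nor all of R2 = {A, C, D, G, H}, so the common attributes are not a superkey of either fragment. The join is lossy.

No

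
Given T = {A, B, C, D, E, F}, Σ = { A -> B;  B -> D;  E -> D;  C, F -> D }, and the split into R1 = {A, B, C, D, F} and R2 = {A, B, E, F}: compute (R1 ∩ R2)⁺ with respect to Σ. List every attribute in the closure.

R1 ∩ R2 = {A, B, F}.
B → D applies, adding D
Closure: {A, B, D, F}.

A, B, D, F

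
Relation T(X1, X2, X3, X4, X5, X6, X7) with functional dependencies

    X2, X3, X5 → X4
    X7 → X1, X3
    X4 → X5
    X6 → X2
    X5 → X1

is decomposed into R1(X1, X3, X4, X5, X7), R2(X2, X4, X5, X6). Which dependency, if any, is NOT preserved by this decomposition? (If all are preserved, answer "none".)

X2, X3, X5 → X4

Check X2, X3, X5 → X4: no single fragment contains all of {X2, X3, X4, X5}, and the restricted closure of {X2, X3, X5} across the fragments never reaches {X4}.
X7 → X1, X3 is preserved.
X4 → X5 is preserved.
X6 → X2 is preserved.
X5 → X1 is preserved.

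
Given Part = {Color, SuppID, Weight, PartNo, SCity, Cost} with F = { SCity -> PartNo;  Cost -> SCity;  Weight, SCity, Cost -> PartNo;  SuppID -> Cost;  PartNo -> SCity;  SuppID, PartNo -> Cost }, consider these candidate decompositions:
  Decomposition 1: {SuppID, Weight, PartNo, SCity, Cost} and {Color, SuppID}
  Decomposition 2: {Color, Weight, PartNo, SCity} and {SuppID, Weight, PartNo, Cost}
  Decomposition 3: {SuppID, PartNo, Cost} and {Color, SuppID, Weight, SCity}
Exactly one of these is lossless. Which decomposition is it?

Decomposition 3

Decomposition 1: common = {SuppID}, closure = {SuppID, PartNo, SCity, Cost} → lossy.
Decomposition 2: common = {Weight, PartNo}, closure = {Weight, PartNo, SCity} → lossy.
Decomposition 3: common = {SuppID}, closure = {SuppID, PartNo, SCity, Cost} → lossless.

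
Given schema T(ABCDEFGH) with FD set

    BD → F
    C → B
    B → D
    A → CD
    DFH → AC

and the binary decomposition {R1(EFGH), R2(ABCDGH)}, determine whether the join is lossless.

Common attributes: R1 ∩ R2 = {GH}.
No dependency enlarges {GH}, so (GH)⁺ = {GH}.
The closure contains neither all of R1 = {EFGH} nor all of R2 = {ABCDGH}, so the common attributes are not a superkey of either fragment. The join is lossy.

No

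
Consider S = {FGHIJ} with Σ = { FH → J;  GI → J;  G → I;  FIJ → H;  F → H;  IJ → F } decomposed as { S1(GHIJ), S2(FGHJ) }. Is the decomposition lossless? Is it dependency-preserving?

lossless but not dependency-preserving

Lossless test: (GHJ)⁺ = {FGHIJ}, which contains all of one fragment — lossless.
Dependency preservation: the restricted closure of {IJ} across the fragments never reaches {F}, so IJ → F cannot be enforced without a join — not preserved.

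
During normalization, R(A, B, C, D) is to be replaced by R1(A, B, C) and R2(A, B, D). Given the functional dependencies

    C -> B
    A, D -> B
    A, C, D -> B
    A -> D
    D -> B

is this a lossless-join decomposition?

Common attributes: R1 ∩ R2 = {A, B}.
Closure of {A, B}: A → D applies, adding D. So (A, B)⁺ = {A, B, D}.
This closure contains every attribute of R2, so R1 ∩ R2 → R2. The join is lossless.

Yes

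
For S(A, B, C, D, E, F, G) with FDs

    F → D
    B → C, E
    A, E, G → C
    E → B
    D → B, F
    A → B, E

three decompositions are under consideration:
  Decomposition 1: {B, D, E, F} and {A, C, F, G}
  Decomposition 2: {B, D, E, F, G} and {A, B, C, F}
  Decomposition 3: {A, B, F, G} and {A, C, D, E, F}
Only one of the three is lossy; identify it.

Decomposition 2

Decomposition 1: common = {F}, closure = {B, C, D, E, F} → lossless.
Decomposition 2: common = {B, F}, closure = {B, C, D, E, F} → lossy.
Decomposition 3: common = {A, F}, closure = {A, B, C, D, E, F} → lossless.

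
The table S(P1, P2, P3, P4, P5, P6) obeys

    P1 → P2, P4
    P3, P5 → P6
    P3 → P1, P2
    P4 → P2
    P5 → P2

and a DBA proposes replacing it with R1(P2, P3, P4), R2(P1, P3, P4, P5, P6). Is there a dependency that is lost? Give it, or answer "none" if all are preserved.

Check P5 → P2: no single fragment contains all of {P2, P5}, and the restricted closure of {P5} across the fragments never reaches {P2}.
P1 → P2, P4 is preserved.
P3, P5 → P6 is preserved.
P3 → P1, P2 is preserved.
P4 → P2 is preserved.

P5 → P2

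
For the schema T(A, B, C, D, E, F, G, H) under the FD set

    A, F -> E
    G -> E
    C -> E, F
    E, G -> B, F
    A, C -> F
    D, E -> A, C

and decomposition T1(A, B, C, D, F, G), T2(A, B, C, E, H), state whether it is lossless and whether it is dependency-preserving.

lossy and not dependency-preserving

Lossless test: (A, B, C)⁺ = {A, B, C, E, F}, which is a superkey of neither fragment — lossy.
Dependency preservation: the restricted closure of {A, F} across the fragments never reaches {E}, so A, F → E cannot be enforced without a join — not preserved.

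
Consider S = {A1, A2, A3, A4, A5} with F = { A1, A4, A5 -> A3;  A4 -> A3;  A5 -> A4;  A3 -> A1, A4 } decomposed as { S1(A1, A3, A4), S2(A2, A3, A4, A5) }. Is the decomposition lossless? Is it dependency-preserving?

lossless and dependency-preserving

Lossless test: (A3, A4)⁺ = {A1, A3, A4}, which contains all of one fragment — lossless.
Dependency preservation: A1, A4, A5 → A3 is not contained in any single fragment, but the restricted closure of its left-hand side across the fragments still reaches the right-hand side; the remaining FDs each lie inside some fragment. All dependencies are preserved.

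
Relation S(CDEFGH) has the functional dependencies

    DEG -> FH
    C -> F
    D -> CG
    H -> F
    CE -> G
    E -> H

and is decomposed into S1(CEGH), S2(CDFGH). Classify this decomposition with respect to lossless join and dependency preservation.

lossy but dependency-preserving

Lossless test: (CGH)⁺ = {CFGH}, which is a superkey of neither fragment — lossy.
Dependency preservation: DEG → FH is not contained in any single fragment, but the restricted closure of its left-hand side across the fragments still reaches the right-hand side; the remaining FDs each lie inside some fragment. All dependencies are preserved.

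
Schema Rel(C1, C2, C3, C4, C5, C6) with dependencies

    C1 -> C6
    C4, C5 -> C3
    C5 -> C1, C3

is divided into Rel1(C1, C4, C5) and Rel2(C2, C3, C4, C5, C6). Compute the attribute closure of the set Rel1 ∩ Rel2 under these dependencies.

C1, C3, C4, C5, C6

Rel1 ∩ Rel2 = {C4, C5}.
C4, C5 → C3 applies, adding C3
C5 → C1, C3 applies, adding C1
C1 → C6 applies, adding C6
Closure: {C1, C3, C4, C5, C6}.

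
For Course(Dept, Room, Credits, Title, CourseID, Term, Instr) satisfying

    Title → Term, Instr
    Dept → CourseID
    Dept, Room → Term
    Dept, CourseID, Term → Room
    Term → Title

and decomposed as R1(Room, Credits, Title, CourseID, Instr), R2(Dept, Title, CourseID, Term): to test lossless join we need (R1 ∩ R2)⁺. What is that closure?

R1 ∩ R2 = {Title, CourseID}.
Title → Term, Instr applies, adding Term, Instr
Closure: {Title, CourseID, Term, Instr}.

Title, CourseID, Term, Instr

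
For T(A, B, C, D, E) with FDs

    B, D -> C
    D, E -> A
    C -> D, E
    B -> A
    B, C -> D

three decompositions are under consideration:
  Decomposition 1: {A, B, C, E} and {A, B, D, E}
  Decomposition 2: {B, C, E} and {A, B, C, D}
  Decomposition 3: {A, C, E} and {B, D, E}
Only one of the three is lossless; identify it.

Decomposition 2

Decomposition 1: common = {A, B, E}, closure = {A, B, E} → lossy.
Decomposition 2: common = {B, C}, closure = {A, B, C, D, E} → lossless.
Decomposition 3: common = {E}, closure = {E} → lossy.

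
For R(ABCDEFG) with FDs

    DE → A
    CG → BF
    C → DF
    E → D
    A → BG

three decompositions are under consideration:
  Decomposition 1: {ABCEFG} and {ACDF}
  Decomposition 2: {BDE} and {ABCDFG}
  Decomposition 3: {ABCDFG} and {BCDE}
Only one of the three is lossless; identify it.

Decomposition 1: common = {ACF}, closure = {ABCDFG} → lossless.
Decomposition 2: common = {BD}, closure = {BD} → lossy.
Decomposition 3: common = {BCD}, closure = {BCDF} → lossy.

Decomposition 1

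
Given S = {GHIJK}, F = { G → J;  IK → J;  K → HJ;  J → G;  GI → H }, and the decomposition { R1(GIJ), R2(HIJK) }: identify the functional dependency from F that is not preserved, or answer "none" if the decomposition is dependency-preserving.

none

G → J lies within R1.
IK → J lies within R2.
K → HJ lies within R2.
J → G lies within R1.
GI → H: restricted closure across fragments reaches H.
Every dependency is enforceable on the fragments, so the decomposition is dependency-preserving.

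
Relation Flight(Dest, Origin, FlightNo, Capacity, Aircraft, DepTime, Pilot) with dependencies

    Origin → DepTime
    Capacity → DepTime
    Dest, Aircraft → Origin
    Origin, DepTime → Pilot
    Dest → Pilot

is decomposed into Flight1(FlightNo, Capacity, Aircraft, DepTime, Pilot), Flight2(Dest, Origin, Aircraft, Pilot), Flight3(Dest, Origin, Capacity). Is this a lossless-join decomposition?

Chase test. Columns are Dest, Origin, FlightNo, Capacity, Aircraft, DepTime, Pilot; row i has aⱼ where attribute j ∈ Flighti, else bᵢⱼ.
Initial tableau (one row per fragment):
  row 1: b11 b12 a3 a4 a5 a6 a7
  row 2: a1 a2 b23 b24 a5 b26 a7
  row 3: a1 a2 b33 a4 b35 b36 b37
Rows 2 and 3 agree on Origin; apply Origin→DepTime and equate their DepTime entries.
Rows 1 and 3 agree on Capacity; apply Capacity→DepTime and equate their DepTime entries.
Rows 2 and 3 agree on Origin, DepTime; apply Origin, DepTime→Pilot and equate their Pilot entries.
No row becomes fully distinguished — the join is lossy.

No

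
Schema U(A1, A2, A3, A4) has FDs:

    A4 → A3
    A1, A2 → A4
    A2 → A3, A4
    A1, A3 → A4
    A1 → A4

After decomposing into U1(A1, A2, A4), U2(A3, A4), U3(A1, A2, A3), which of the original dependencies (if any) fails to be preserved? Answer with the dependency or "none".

none

A4 → A3 lies within U2.
A1, A2 → A4 lies within U1.
A2 → A3, A4: restricted closure across fragments reaches A3, A4.
A1, A3 → A4: restricted closure across fragments reaches A4.
A1 → A4 lies within U1.
Every dependency is enforceable on the fragments, so the decomposition is dependency-preserving.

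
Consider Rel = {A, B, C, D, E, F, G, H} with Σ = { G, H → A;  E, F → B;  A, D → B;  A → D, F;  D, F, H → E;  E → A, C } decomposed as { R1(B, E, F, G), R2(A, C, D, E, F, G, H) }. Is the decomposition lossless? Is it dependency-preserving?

lossless but not dependency-preserving

Lossless test: (E, F, G)⁺ = {A, B, C, D, E, F, G}, which contains all of one fragment — lossless.
Dependency preservation: the restricted closure of {A, D} across the fragments never reaches {B}, so A, D → B cannot be enforced without a join — not preserved.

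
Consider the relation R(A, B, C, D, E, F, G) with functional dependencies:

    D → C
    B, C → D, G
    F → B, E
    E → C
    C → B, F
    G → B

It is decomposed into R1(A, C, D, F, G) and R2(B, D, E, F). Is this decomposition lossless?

Common attributes: R1 ∩ R2 = {D, F}.
Closure of {D, F}: D → C applies, adding C; F → B, E applies, adding B, E; B, C → D, G applies, adding G. So (D, F)⁺ = {B, C, D, E, F, G}.
This closure contains every attribute of R2, so R1 ∩ R2 → R2. The join is lossless.

Yes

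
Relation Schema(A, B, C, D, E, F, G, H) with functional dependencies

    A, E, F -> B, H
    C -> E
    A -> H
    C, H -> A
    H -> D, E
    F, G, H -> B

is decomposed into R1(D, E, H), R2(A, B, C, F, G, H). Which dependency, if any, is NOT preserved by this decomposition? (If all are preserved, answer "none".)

C -> E

Check C → E: no single fragment contains all of {C, E}, and the restricted closure of {C} across the fragments never reaches {E}.
A, E, F → B, H is preserved.
A → H is preserved.
C, H → A is preserved.
H → D, E is preserved.
F, G, H → B is preserved.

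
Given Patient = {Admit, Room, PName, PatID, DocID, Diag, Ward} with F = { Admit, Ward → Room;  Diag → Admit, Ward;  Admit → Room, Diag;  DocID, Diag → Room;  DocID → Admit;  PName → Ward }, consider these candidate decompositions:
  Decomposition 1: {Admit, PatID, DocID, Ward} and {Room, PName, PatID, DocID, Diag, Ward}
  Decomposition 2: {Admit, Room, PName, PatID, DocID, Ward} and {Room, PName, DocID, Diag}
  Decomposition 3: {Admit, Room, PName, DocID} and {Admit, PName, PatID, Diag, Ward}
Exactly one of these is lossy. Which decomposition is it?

Decomposition 1: common = {PatID, DocID, Ward}, closure = {Admit, Room, PatID, DocID, Diag, Ward} → lossless.
Decomposition 2: common = {Room, PName, DocID}, closure = {Admit, Room, PName, DocID, Diag, Ward} → lossless.
Decomposition 3: common = {Admit, PName}, closure = {Admit, Room, PName, Diag, Ward} → lossy.

Decomposition 3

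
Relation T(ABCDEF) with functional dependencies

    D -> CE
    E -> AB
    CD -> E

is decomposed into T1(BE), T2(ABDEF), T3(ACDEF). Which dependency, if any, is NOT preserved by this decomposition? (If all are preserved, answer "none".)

none

D → CE lies within T3.
E → AB lies within T2.
CD → E lies within T3.
Every dependency is enforceable on the fragments, so the decomposition is dependency-preserving.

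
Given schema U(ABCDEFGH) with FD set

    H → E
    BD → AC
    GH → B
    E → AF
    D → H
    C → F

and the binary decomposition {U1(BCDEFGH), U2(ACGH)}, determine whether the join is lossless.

Yes

Common attributes: U1 ∩ U2 = {CGH}.
Closure of {CGH}: H → E applies, adding E; GH → B applies, adding B; E → AF applies, adding AF. So (CGH)⁺ = {ABCEFGH}.
This closure contains every attribute of U2, so U1 ∩ U2 → U2. The join is lossless.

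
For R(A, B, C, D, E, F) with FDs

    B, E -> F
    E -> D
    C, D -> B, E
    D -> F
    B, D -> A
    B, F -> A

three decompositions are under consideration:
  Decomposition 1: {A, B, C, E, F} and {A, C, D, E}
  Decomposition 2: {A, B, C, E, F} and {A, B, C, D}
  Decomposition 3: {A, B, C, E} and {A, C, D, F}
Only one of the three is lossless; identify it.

Decomposition 1: common = {A, C, E}, closure = {A, B, C, D, E, F} → lossless.
Decomposition 2: common = {A, B, C}, closure = {A, B, C} → lossy.
Decomposition 3: common = {A, C}, closure = {A, C} → lossy.

Decomposition 1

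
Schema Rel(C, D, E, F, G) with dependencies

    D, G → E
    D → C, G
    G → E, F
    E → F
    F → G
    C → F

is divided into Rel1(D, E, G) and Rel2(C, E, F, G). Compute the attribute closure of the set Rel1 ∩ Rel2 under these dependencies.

Rel1 ∩ Rel2 = {E, G}.
G → E, F applies, adding F
Closure: {E, F, G}.

E, F, G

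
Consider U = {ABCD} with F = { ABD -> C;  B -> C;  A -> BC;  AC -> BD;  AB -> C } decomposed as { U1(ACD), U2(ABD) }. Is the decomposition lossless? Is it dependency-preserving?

lossless but not dependency-preserving

Lossless test: (AD)⁺ = {ABCD}, which contains all of one fragment — lossless.
Dependency preservation: the restricted closure of {B} across the fragments never reaches {C}, so B → C cannot be enforced without a join — not preserved.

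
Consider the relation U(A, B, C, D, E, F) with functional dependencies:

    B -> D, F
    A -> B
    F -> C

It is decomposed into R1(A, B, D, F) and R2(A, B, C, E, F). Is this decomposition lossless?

Common attributes: R1 ∩ R2 = {A, B, F}.
Closure of {A, B, F}: B → D, F applies, adding D; F → C applies, adding C. So (A, B, F)⁺ = {A, B, C, D, F}.
This closure contains every attribute of R1, so R1 ∩ R2 → R1. The join is lossless.

Yes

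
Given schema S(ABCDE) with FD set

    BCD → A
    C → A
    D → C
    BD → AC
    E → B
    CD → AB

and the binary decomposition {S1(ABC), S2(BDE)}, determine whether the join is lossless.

No

Common attributes: S1 ∩ S2 = {B}.
No dependency enlarges {B}, so (B)⁺ = {B}.
The closure contains neither all of S1 = {ABC} nor all of S2 = {BDE}, so the common attributes are not a superkey of either fragment. The join is lossy.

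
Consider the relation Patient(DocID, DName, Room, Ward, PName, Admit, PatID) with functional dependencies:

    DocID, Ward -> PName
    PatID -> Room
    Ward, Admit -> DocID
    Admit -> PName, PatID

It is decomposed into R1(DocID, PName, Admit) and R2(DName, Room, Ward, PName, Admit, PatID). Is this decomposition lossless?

No

Common attributes: R1 ∩ R2 = {PName, Admit}.
Closure of {PName, Admit}: Admit → PName, PatID applies, adding PatID; PatID → Room applies, adding Room. So (PName, Admit)⁺ = {Room, PName, Admit, PatID}.
The closure contains neither all of R1 = {DocID, PName, Admit} nor all of R2 = {DName, Room, Ward, PName, Admit, PatID}, so the common attributes are not a superkey of either fragment. The join is lossy.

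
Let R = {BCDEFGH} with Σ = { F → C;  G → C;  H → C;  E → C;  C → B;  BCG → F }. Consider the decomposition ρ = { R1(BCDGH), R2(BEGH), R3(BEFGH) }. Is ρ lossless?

Chase test. Columns are BCDEFGH; row i has aⱼ where attribute j ∈ Ri, else bᵢⱼ.
Initial tableau (one row per fragment):
  row 1: a1 a2 a3 b14 b15 a6 a7
  row 2: a1 b22 b23 a4 b25 a6 a7
  row 3: a1 b32 b33 a4 a5 a6 a7
Rows 1 and 2 agree on G; apply G→C and equate their C entries.
Rows 1 and 3 agree on G; apply G→C and equate their C entries.
Rows 1 and 2 agree on BCG; apply BCG→F and equate their F entries.
Rows 1 and 3 agree on BCG; apply BCG→F and equate their F entries.
No row becomes fully distinguished — the join is lossy.

No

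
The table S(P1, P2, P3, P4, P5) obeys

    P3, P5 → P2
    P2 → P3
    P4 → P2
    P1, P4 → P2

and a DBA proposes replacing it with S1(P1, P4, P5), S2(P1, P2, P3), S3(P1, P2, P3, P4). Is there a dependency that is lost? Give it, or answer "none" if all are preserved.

P3, P5 → P2

Check P3, P5 → P2: no single fragment contains all of {P2, P3, P5}, and the restricted closure of {P3, P5} across the fragments never reaches {P2}.
P2 → P3 is preserved.
P4 → P2 is preserved.
P1, P4 → P2 is preserved.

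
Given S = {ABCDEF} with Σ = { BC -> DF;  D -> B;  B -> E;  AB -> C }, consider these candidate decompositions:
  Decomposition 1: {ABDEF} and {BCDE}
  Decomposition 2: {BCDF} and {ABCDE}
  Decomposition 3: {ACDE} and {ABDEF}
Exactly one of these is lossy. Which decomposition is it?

Decomposition 1: common = {BDE}, closure = {BDE} → lossy.
Decomposition 2: common = {BCD}, closure = {BCDEF} → lossless.
Decomposition 3: common = {ADE}, closure = {ABCDEF} → lossless.

Decomposition 1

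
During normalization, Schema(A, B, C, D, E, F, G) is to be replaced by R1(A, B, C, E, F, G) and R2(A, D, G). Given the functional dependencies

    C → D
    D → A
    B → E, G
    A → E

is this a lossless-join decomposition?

Common attributes: R1 ∩ R2 = {A, G}.
Closure of {A, G}: A → E applies, adding E. So (A, G)⁺ = {A, E, G}.
The closure contains neither all of R1 = {A, B, C, E, F, G} nor all of R2 = {A, D, G}, so the common attributes are not a superkey of either fragment. The join is lossy.

No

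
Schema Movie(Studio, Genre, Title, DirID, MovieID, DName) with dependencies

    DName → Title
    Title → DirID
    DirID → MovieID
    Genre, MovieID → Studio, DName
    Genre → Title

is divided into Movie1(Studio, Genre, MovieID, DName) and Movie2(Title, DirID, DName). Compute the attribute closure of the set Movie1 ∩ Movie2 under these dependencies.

Movie1 ∩ Movie2 = {DName}.
DName → Title applies, adding Title
Title → DirID applies, adding DirID
DirID → MovieID applies, adding MovieID
Closure: {Title, DirID, MovieID, DName}.

Title, DirID, MovieID, DName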